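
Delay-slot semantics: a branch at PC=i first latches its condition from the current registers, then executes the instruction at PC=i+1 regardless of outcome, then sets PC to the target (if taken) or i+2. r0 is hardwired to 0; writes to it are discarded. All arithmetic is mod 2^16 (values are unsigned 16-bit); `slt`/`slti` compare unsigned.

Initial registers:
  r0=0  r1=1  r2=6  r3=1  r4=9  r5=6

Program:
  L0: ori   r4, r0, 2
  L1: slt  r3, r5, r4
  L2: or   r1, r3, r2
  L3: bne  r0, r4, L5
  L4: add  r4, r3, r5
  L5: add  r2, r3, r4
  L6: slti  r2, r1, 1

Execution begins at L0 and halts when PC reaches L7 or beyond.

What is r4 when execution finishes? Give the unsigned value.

6

#0 ori   r4, r0, 2 ; 0/1/6/1/2/6
#1 slt  r3, r5, r4 ; 0/1/6/0/2/6
#2 or   r1, r3, r2 ; 0/6/6/0/2/6
#3 bne  r0, r4, L5 ; 0/6/6/0/2/6 ; →target
#4 add  r4, r3, r5 ; 0/6/6/0/6/6
#5 add  r2, r3, r4 ; 0/6/6/0/6/6
#6 slti  r2, r1, 1 ; 0/6/0/0/6/6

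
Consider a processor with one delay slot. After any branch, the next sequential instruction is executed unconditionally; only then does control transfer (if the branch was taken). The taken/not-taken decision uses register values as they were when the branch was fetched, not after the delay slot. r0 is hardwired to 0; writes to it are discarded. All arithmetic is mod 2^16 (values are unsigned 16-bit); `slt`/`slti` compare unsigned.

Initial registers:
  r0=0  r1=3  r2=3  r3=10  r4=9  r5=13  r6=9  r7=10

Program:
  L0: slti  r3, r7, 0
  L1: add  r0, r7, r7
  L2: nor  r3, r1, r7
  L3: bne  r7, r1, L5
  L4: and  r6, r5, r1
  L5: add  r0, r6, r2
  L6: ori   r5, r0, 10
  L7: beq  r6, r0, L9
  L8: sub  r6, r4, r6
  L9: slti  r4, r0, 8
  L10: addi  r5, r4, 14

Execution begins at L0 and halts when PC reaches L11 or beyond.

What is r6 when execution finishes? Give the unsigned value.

  step pc=0: slti  r3, r7, 0  regs=(0,3,3,0,9,13,9,10)
  step pc=1: add  r0, r7, r7  regs=(0,3,3,0,9,13,9,10)
  step pc=2: nor  r3, r1, r7  regs=(0,3,3,65524,9,13,9,10)
  step pc=3: bne  r7, r1, L5  cond=T  regs=(0,3,3,65524,9,13,9,10)
  step pc=4: and  r6, r5, r1  regs=(0,3,3,65524,9,13,1,10)
  step pc=5: add  r0, r6, r2  regs=(0,3,3,65524,9,13,1,10)
  step pc=6: ori   r5, r0, 10  regs=(0,3,3,65524,9,10,1,10)
  step pc=7: beq  r6, r0, L9  cond=F  regs=(0,3,3,65524,9,10,1,10)
  step pc=8: sub  r6, r4, r6  regs=(0,3,3,65524,9,10,8,10)
  step pc=9: slti  r4, r0, 8  regs=(0,3,3,65524,1,10,8,10)
  step pc=10: addi  r5, r4, 14  regs=(0,3,3,65524,1,15,8,10)

8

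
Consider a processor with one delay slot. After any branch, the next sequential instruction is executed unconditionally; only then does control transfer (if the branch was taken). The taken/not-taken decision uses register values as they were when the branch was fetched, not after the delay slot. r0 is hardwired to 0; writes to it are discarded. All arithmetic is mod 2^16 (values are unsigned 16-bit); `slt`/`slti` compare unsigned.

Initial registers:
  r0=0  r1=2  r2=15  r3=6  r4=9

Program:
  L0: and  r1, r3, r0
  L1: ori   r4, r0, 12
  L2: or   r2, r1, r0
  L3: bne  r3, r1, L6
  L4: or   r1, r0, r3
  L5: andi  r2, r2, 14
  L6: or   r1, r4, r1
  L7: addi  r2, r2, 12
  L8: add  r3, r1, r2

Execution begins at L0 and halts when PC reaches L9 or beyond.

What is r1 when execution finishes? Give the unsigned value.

14

#0 and  r1, r3, r0 ; 0/0/15/6/9
#1 ori   r4, r0, 12 ; 0/0/15/6/12
#2 or   r2, r1, r0 ; 0/0/0/6/12
#3 bne  r3, r1, L6 ; 0/0/0/6/12 ; →target
#4 or   r1, r0, r3 ; 0/6/0/6/12
#6 or   r1, r4, r1 ; 0/14/0/6/12
#7 addi  r2, r2, 12 ; 0/14/12/6/12
#8 add  r3, r1, r2 ; 0/14/12/26/12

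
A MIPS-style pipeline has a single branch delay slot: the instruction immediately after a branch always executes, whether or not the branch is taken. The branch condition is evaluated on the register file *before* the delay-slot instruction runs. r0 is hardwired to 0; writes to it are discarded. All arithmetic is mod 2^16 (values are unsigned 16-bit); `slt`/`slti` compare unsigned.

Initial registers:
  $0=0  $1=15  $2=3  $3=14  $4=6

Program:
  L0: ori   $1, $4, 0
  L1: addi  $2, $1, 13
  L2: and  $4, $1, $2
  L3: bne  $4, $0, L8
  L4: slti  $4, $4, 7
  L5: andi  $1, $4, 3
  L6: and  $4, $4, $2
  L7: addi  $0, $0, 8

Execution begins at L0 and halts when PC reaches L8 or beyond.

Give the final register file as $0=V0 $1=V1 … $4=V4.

  step pc=0: ori   $1, $4, 0  regs=(0,6,3,14,6)
  step pc=1: addi  $2, $1, 13  regs=(0,6,19,14,6)
  step pc=2: and  $4, $1, $2  regs=(0,6,19,14,2)
  step pc=3: bne  $4, $0, L8  cond=T  regs=(0,6,19,14,2)
  step pc=4: slti  $4, $4, 7  regs=(0,6,19,14,1)

$0=0 $1=6 $2=19 $3=14 $4=1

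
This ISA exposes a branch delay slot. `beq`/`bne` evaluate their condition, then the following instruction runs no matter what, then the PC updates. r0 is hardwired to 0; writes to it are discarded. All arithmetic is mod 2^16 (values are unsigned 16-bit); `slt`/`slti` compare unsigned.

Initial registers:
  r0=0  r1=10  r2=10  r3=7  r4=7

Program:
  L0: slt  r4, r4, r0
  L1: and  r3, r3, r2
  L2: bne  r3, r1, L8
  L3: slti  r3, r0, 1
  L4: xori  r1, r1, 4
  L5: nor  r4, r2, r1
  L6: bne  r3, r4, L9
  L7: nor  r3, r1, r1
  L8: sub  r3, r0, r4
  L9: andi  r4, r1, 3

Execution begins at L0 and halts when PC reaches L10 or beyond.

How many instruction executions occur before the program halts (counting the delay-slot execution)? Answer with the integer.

[0] slt  r4, r4, r0  →  {r0:0, r1:10, r2:10, r3:7, r4:0}
[1] and  r3, r3, r2  →  {r0:0, r1:10, r2:10, r3:2, r4:0}
[2] bne  r3, r1, L8  →  {r0:0, r1:10, r2:10, r3:2, r4:0}  ⟨branch taken⟩
[3] slti  r3, r0, 1  →  {r0:0, r1:10, r2:10, r3:1, r4:0}
[8] sub  r3, r0, r4  →  {r0:0, r1:10, r2:10, r3:0, r4:0}
[9] andi  r4, r1, 3  →  {r0:0, r1:10, r2:10, r3:0, r4:2}

6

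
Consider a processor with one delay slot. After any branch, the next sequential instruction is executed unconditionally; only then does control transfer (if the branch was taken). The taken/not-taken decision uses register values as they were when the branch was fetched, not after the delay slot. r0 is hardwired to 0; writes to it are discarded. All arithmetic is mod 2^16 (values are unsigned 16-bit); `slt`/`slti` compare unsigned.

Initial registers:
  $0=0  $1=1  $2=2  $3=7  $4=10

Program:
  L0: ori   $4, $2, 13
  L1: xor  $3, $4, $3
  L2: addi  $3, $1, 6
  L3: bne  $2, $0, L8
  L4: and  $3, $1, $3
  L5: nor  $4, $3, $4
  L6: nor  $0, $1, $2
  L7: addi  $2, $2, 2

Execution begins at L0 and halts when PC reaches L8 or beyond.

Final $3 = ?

  step pc=0: ori   $4, $2, 13  regs=(0,1,2,7,15)
  step pc=1: xor  $3, $4, $3  regs=(0,1,2,8,15)
  step pc=2: addi  $3, $1, 6  regs=(0,1,2,7,15)
  step pc=3: bne  $2, $0, L8  cond=T  regs=(0,1,2,7,15)
  step pc=4: and  $3, $1, $3  regs=(0,1,2,1,15)

1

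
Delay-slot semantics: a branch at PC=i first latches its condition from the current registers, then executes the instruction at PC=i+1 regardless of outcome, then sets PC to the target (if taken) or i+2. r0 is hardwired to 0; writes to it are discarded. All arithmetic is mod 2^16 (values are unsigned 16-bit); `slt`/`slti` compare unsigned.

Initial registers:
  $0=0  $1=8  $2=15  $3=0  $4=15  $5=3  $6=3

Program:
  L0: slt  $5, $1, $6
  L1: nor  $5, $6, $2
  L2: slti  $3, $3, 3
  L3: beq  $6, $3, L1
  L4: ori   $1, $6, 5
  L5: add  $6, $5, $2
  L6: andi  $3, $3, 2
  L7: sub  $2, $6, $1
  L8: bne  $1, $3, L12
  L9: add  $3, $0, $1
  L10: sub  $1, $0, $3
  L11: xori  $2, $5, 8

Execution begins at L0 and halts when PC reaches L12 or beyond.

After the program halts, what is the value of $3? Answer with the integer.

7

PC=0  slt  $5, $1, $6        | $0=0 $1=8 $2=15 $3=0 $4=15 $5=0 $6=3
PC=1  nor  $5, $6, $2        | $0=0 $1=8 $2=15 $3=0 $4=15 $5=65520 $6=3
PC=2  slti  $3, $3, 3        | $0=0 $1=8 $2=15 $3=1 $4=15 $5=65520 $6=3
PC=3  beq  $6, $3, L1        | $0=0 $1=8 $2=15 $3=1 $4=15 $5=65520 $6=3  [not taken]
PC=4  ori   $1, $6, 5        | $0=0 $1=7 $2=15 $3=1 $4=15 $5=65520 $6=3
PC=5  add  $6, $5, $2        | $0=0 $1=7 $2=15 $3=1 $4=15 $5=65520 $6=65535
PC=6  andi  $3, $3, 2        | $0=0 $1=7 $2=15 $3=0 $4=15 $5=65520 $6=65535
PC=7  sub  $2, $6, $1        | $0=0 $1=7 $2=65528 $3=0 $4=15 $5=65520 $6=65535
PC=8  bne  $1, $3, L12       | $0=0 $1=7 $2=65528 $3=0 $4=15 $5=65520 $6=65535  [TAKEN]
PC=9  add  $3, $0, $1        | $0=0 $1=7 $2=65528 $3=7 $4=15 $5=65520 $6=65535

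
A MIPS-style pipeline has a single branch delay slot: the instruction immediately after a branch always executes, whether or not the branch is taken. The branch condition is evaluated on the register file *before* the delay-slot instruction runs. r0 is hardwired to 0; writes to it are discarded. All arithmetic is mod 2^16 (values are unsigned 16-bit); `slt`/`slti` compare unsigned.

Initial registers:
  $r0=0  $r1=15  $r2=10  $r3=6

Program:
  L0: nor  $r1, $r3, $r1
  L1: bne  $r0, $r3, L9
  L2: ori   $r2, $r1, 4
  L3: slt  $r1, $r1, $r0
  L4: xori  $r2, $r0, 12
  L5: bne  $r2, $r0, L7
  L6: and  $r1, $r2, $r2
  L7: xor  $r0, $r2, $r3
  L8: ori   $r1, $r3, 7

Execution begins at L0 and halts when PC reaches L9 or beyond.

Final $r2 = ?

65524

[0] nor  $r1, $r3, $r1  →  {$r0:0, $r1:65520, $r2:10, $r3:6}
[1] bne  $r0, $r3, L9  →  {$r0:0, $r1:65520, $r2:10, $r3:6}  ⟨branch taken⟩
[2] ori   $r2, $r1, 4  →  {$r0:0, $r1:65520, $r2:65524, $r3:6}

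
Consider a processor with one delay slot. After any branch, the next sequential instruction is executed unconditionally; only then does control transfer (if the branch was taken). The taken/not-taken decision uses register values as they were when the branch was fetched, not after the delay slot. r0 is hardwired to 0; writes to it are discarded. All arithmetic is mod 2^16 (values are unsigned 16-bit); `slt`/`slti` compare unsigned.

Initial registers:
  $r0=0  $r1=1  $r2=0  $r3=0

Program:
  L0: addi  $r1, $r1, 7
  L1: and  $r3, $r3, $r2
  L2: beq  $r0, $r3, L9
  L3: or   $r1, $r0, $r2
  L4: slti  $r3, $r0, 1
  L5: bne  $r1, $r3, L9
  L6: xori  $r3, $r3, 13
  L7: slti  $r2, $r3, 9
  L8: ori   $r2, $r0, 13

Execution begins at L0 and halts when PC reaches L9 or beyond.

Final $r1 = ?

0

[0] addi  $r1, $r1, 7  →  {$r0:0, $r1:8, $r2:0, $r3:0}
[1] and  $r3, $r3, $r2  →  {$r0:0, $r1:8, $r2:0, $r3:0}
[2] beq  $r0, $r3, L9  →  {$r0:0, $r1:8, $r2:0, $r3:0}  ⟨branch taken⟩
[3] or   $r1, $r0, $r2  →  {$r0:0, $r1:0, $r2:0, $r3:0}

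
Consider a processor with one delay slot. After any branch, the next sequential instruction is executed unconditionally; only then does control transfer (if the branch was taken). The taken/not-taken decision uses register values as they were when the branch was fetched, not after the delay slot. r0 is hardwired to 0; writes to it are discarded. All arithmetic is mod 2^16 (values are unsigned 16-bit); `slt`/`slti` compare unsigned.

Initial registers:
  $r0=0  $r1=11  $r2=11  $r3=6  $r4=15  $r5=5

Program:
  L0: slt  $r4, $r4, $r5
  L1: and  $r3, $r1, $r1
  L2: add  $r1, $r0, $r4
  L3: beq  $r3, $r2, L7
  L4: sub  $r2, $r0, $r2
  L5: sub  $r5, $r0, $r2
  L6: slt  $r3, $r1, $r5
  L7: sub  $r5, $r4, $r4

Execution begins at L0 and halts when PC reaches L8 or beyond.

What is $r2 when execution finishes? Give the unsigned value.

65525

PC=0  slt  $r4, $r4, $r5     | $r0=0 $r1=11 $r2=11 $r3=6 $r4=0 $r5=5
PC=1  and  $r3, $r1, $r1     | $r0=0 $r1=11 $r2=11 $r3=11 $r4=0 $r5=5
PC=2  add  $r1, $r0, $r4     | $r0=0 $r1=0 $r2=11 $r3=11 $r4=0 $r5=5
PC=3  beq  $r3, $r2, L7      | $r0=0 $r1=0 $r2=11 $r3=11 $r4=0 $r5=5  [TAKEN]
PC=4  sub  $r2, $r0, $r2     | $r0=0 $r1=0 $r2=65525 $r3=11 $r4=0 $r5=5
PC=7  sub  $r5, $r4, $r4     | $r0=0 $r1=0 $r2=65525 $r3=11 $r4=0 $r5=0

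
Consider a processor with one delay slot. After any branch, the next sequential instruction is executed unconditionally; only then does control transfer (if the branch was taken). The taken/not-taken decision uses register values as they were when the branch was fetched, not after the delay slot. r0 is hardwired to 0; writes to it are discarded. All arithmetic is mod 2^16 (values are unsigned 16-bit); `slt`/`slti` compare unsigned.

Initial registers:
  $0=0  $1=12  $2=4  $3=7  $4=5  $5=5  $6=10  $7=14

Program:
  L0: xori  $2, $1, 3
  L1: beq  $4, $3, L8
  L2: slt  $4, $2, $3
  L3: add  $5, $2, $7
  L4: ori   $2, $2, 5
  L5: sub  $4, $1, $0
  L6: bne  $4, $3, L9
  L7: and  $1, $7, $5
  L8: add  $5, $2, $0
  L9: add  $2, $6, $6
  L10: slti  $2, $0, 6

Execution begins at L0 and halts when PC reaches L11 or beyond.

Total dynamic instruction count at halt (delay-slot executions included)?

  step pc=0: xori  $2, $1, 3  regs=(0,12,15,7,5,5,10,14)
  step pc=1: beq  $4, $3, L8  cond=F  regs=(0,12,15,7,5,5,10,14)
  step pc=2: slt  $4, $2, $3  regs=(0,12,15,7,0,5,10,14)
  step pc=3: add  $5, $2, $7  regs=(0,12,15,7,0,29,10,14)
  step pc=4: ori   $2, $2, 5  regs=(0,12,15,7,0,29,10,14)
  step pc=5: sub  $4, $1, $0  regs=(0,12,15,7,12,29,10,14)
  step pc=6: bne  $4, $3, L9  cond=T  regs=(0,12,15,7,12,29,10,14)
  step pc=7: and  $1, $7, $5  regs=(0,12,15,7,12,29,10,14)
  step pc=9: add  $2, $6, $6  regs=(0,12,20,7,12,29,10,14)
  step pc=10: slti  $2, $0, 6  regs=(0,12,1,7,12,29,10,14)

10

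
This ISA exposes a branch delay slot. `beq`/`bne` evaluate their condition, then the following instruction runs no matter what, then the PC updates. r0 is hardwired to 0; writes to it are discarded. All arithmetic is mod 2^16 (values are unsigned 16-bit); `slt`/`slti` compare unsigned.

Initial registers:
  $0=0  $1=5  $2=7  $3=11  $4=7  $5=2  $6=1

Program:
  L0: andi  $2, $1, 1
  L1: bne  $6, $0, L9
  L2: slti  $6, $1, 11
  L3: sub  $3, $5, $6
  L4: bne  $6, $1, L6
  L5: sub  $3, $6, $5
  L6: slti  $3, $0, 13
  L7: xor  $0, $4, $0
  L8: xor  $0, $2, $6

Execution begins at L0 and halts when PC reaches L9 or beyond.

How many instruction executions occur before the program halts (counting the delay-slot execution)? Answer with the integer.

[0] andi  $2, $1, 1  →  {$0:0, $1:5, $2:1, $3:11, $4:7, $5:2, $6:1}
[1] bne  $6, $0, L9  →  {$0:0, $1:5, $2:1, $3:11, $4:7, $5:2, $6:1}  ⟨branch taken⟩
[2] slti  $6, $1, 11  →  {$0:0, $1:5, $2:1, $3:11, $4:7, $5:2, $6:1}

3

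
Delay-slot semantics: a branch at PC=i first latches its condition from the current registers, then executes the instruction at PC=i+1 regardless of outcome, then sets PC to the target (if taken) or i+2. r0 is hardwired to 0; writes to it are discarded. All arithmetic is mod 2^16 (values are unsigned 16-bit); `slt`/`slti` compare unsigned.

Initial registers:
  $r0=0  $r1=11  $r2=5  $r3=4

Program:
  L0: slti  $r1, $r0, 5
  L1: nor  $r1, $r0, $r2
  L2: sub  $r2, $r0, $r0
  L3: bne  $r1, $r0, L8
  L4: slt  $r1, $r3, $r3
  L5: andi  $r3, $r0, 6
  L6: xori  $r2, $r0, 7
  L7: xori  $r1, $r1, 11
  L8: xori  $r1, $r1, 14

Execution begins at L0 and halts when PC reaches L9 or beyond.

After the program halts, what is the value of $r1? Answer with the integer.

14

#0 slti  $r1, $r0, 5 ; 0/1/5/4
#1 nor  $r1, $r0, $r2 ; 0/65530/5/4
#2 sub  $r2, $r0, $r0 ; 0/65530/0/4
#3 bne  $r1, $r0, L8 ; 0/65530/0/4 ; →target
#4 slt  $r1, $r3, $r3 ; 0/0/0/4
#8 xori  $r1, $r1, 14 ; 0/14/0/4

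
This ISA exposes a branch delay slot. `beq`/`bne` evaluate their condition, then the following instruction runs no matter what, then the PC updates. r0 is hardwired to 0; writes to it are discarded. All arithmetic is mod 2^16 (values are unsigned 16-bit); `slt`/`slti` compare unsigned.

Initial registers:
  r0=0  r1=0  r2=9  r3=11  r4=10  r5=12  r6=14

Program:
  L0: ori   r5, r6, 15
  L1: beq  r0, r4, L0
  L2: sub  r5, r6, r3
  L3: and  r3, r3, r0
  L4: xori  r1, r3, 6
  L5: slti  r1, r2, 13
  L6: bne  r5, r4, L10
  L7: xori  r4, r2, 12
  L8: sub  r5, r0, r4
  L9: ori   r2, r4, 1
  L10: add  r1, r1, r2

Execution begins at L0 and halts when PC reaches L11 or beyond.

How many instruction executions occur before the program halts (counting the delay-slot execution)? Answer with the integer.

9

PC=0  ori   r5, r6, 15       | r0=0 r1=0 r2=9 r3=11 r4=10 r5=15 r6=14
PC=1  beq  r0, r4, L0        | r0=0 r1=0 r2=9 r3=11 r4=10 r5=15 r6=14  [not taken]
PC=2  sub  r5, r6, r3        | r0=0 r1=0 r2=9 r3=11 r4=10 r5=3 r6=14
PC=3  and  r3, r3, r0        | r0=0 r1=0 r2=9 r3=0 r4=10 r5=3 r6=14
PC=4  xori  r1, r3, 6        | r0=0 r1=6 r2=9 r3=0 r4=10 r5=3 r6=14
PC=5  slti  r1, r2, 13       | r0=0 r1=1 r2=9 r3=0 r4=10 r5=3 r6=14
PC=6  bne  r5, r4, L10       | r0=0 r1=1 r2=9 r3=0 r4=10 r5=3 r6=14  [TAKEN]
PC=7  xori  r4, r2, 12       | r0=0 r1=1 r2=9 r3=0 r4=5 r5=3 r6=14
PC=10 add  r1, r1, r2        | r0=0 r1=10 r2=9 r3=0 r4=5 r5=3 r6=14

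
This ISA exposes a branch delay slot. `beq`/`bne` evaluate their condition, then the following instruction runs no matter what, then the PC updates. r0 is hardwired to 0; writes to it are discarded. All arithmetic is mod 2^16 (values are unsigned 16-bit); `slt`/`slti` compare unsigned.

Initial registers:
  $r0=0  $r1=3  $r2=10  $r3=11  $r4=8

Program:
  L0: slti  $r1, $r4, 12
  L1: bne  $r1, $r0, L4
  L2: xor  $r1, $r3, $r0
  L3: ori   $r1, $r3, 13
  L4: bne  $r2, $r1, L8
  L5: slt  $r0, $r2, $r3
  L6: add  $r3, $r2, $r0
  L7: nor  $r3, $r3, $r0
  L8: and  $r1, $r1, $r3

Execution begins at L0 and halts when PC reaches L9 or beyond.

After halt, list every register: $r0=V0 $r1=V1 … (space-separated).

$r0=0 $r1=11 $r2=10 $r3=11 $r4=8

[0] slti  $r1, $r4, 12  →  {$r0:0, $r1:1, $r2:10, $r3:11, $r4:8}
[1] bne  $r1, $r0, L4  →  {$r0:0, $r1:1, $r2:10, $r3:11, $r4:8}  ⟨branch taken⟩
[2] xor  $r1, $r3, $r0  →  {$r0:0, $r1:11, $r2:10, $r3:11, $r4:8}
[4] bne  $r2, $r1, L8  →  {$r0:0, $r1:11, $r2:10, $r3:11, $r4:8}  ⟨branch taken⟩
[5] slt  $r0, $r2, $r3  →  {$r0:0, $r1:11, $r2:10, $r3:11, $r4:8}
[8] and  $r1, $r1, $r3  →  {$r0:0, $r1:11, $r2:10, $r3:11, $r4:8}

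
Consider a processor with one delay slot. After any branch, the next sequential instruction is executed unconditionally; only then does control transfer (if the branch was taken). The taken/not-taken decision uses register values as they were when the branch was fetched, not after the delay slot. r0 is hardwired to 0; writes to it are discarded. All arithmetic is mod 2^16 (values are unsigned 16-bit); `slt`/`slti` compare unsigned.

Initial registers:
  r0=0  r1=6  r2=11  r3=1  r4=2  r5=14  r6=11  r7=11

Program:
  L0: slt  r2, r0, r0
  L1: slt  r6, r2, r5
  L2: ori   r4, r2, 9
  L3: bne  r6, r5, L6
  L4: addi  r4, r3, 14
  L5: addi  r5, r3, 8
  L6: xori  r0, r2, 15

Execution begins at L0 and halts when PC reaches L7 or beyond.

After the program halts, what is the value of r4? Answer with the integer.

15

  step pc=0: slt  r2, r0, r0  regs=(0,6,0,1,2,14,11,11)
  step pc=1: slt  r6, r2, r5  regs=(0,6,0,1,2,14,1,11)
  step pc=2: ori   r4, r2, 9  regs=(0,6,0,1,9,14,1,11)
  step pc=3: bne  r6, r5, L6  cond=T  regs=(0,6,0,1,9,14,1,11)
  step pc=4: addi  r4, r3, 14  regs=(0,6,0,1,15,14,1,11)
  step pc=6: xori  r0, r2, 15  regs=(0,6,0,1,15,14,1,11)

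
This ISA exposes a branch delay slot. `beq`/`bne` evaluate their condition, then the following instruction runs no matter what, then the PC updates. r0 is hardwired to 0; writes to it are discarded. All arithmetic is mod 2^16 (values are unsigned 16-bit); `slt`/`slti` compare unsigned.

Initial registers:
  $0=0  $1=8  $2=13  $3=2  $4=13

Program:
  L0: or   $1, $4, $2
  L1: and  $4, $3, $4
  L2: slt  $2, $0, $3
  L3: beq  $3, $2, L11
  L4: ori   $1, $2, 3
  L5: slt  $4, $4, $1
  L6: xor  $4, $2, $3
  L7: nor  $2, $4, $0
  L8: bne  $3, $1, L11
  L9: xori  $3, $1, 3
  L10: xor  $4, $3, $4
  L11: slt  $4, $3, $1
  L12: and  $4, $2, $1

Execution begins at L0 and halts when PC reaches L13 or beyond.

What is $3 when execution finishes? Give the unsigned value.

0

#0 or   $1, $4, $2 ; 0/13/13/2/13
#1 and  $4, $3, $4 ; 0/13/13/2/0
#2 slt  $2, $0, $3 ; 0/13/1/2/0
#3 beq  $3, $2, L11 ; 0/13/1/2/0 ; →fallthru
#4 ori   $1, $2, 3 ; 0/3/1/2/0
#5 slt  $4, $4, $1 ; 0/3/1/2/1
#6 xor  $4, $2, $3 ; 0/3/1/2/3
#7 nor  $2, $4, $0 ; 0/3/65532/2/3
#8 bne  $3, $1, L11 ; 0/3/65532/2/3 ; →target
#9 xori  $3, $1, 3 ; 0/3/65532/0/3
#11 slt  $4, $3, $1 ; 0/3/65532/0/1
#12 and  $4, $2, $1 ; 0/3/65532/0/0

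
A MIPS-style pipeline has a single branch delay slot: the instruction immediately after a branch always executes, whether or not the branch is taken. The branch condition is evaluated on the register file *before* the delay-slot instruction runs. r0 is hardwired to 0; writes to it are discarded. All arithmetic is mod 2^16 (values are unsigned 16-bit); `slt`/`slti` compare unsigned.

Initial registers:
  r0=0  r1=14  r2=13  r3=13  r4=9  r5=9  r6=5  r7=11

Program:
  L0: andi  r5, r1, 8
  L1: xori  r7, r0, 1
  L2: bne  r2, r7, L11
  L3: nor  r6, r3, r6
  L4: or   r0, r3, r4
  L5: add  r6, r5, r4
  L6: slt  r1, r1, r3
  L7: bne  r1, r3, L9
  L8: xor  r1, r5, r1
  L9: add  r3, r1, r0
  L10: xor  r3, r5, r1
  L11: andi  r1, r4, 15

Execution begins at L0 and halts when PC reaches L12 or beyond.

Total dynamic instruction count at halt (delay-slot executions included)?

5

PC=0  andi  r5, r1, 8        | r0=0 r1=14 r2=13 r3=13 r4=9 r5=8 r6=5 r7=11
PC=1  xori  r7, r0, 1        | r0=0 r1=14 r2=13 r3=13 r4=9 r5=8 r6=5 r7=1
PC=2  bne  r2, r7, L11       | r0=0 r1=14 r2=13 r3=13 r4=9 r5=8 r6=5 r7=1  [TAKEN]
PC=3  nor  r6, r3, r6        | r0=0 r1=14 r2=13 r3=13 r4=9 r5=8 r6=65522 r7=1
PC=11 andi  r1, r4, 15       | r0=0 r1=9 r2=13 r3=13 r4=9 r5=8 r6=65522 r7=1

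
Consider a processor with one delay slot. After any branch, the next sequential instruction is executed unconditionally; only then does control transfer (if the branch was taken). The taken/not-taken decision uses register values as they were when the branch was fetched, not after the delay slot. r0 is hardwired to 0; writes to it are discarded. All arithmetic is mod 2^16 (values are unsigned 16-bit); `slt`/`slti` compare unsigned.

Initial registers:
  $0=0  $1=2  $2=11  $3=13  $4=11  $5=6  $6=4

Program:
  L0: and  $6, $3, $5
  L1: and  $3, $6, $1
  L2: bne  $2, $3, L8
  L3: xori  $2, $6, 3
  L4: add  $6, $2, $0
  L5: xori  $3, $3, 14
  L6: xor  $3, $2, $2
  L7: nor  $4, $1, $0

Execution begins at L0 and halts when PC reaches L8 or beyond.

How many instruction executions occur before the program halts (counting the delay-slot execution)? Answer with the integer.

[0] and  $6, $3, $5  →  {$0:0, $1:2, $2:11, $3:13, $4:11, $5:6, $6:4}
[1] and  $3, $6, $1  →  {$0:0, $1:2, $2:11, $3:0, $4:11, $5:6, $6:4}
[2] bne  $2, $3, L8  →  {$0:0, $1:2, $2:11, $3:0, $4:11, $5:6, $6:4}  ⟨branch taken⟩
[3] xori  $2, $6, 3  →  {$0:0, $1:2, $2:7, $3:0, $4:11, $5:6, $6:4}

4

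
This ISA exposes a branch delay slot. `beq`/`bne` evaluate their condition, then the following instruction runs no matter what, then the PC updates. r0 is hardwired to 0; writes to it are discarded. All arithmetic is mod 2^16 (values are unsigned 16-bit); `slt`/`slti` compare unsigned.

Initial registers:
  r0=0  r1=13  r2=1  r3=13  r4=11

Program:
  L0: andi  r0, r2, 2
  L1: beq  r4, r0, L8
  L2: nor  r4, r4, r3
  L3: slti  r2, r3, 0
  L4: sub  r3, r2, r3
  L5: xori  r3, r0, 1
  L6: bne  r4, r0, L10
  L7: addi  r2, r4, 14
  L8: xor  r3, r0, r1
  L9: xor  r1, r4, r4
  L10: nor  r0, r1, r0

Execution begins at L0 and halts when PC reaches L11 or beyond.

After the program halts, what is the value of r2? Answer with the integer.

65534

#0 andi  r0, r2, 2 ; 0/13/1/13/11
#1 beq  r4, r0, L8 ; 0/13/1/13/11 ; →fallthru
#2 nor  r4, r4, r3 ; 0/13/1/13/65520
#3 slti  r2, r3, 0 ; 0/13/0/13/65520
#4 sub  r3, r2, r3 ; 0/13/0/65523/65520
#5 xori  r3, r0, 1 ; 0/13/0/1/65520
#6 bne  r4, r0, L10 ; 0/13/0/1/65520 ; →target
#7 addi  r2, r4, 14 ; 0/13/65534/1/65520
#10 nor  r0, r1, r0 ; 0/13/65534/1/65520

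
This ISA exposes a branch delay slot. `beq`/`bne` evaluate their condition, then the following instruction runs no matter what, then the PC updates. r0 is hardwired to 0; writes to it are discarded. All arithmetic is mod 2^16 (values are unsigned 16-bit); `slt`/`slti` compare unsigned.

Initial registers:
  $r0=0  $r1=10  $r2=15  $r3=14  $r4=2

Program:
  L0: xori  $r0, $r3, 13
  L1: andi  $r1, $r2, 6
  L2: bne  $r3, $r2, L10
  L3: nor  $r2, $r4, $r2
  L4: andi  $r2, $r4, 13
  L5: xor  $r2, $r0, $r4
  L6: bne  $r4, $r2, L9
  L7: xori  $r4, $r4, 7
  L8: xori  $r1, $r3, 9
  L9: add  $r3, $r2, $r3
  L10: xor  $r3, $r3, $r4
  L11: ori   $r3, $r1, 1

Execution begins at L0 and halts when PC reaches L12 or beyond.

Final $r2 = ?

#0 xori  $r0, $r3, 13 ; 0/10/15/14/2
#1 andi  $r1, $r2, 6 ; 0/6/15/14/2
#2 bne  $r3, $r2, L10 ; 0/6/15/14/2 ; →target
#3 nor  $r2, $r4, $r2 ; 0/6/65520/14/2
#10 xor  $r3, $r3, $r4 ; 0/6/65520/12/2
#11 ori   $r3, $r1, 1 ; 0/6/65520/7/2

65520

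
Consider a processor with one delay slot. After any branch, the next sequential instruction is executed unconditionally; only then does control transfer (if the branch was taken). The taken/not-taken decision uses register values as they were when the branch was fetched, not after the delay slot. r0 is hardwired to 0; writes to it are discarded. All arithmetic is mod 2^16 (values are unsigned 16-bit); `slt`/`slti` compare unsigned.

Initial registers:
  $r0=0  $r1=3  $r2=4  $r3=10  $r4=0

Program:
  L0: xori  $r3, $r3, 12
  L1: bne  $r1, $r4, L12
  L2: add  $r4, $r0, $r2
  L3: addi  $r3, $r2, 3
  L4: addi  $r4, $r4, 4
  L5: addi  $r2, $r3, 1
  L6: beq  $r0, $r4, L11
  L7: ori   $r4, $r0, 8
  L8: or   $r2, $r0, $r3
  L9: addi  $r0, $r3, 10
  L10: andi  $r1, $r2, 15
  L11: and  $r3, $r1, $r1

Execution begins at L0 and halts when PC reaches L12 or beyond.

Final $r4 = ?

  step pc=0: xori  $r3, $r3, 12  regs=(0,3,4,6,0)
  step pc=1: bne  $r1, $r4, L12  cond=T  regs=(0,3,4,6,0)
  step pc=2: add  $r4, $r0, $r2  regs=(0,3,4,6,4)

4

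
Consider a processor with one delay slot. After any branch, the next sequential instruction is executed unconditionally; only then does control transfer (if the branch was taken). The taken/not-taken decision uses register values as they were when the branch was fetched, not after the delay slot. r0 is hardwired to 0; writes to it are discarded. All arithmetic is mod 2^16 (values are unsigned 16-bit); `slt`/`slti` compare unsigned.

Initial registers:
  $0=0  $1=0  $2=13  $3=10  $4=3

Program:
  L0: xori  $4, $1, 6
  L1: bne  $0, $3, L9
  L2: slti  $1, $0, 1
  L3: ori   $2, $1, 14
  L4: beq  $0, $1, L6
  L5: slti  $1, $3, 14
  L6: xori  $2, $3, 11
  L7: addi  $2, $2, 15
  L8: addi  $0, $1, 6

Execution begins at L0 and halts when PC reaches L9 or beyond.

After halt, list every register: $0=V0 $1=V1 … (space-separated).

$0=0 $1=1 $2=13 $3=10 $4=6

#0 xori  $4, $1, 6 ; 0/0/13/10/6
#1 bne  $0, $3, L9 ; 0/0/13/10/6 ; →target
#2 slti  $1, $0, 1 ; 0/1/13/10/6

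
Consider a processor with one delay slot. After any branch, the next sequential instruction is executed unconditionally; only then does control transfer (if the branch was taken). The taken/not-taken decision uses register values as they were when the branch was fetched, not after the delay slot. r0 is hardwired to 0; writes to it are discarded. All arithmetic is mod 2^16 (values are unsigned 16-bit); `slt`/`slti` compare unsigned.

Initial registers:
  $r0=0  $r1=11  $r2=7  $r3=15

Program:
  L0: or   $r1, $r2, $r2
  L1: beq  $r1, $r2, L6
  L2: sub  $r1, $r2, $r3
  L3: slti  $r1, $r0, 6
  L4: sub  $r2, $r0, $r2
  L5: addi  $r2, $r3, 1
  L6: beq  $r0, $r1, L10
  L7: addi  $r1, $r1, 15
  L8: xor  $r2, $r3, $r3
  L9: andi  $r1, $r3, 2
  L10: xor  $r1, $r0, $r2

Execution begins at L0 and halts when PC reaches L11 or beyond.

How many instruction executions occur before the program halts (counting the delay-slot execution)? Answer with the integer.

  step pc=0: or   $r1, $r2, $r2  regs=(0,7,7,15)
  step pc=1: beq  $r1, $r2, L6  cond=T  regs=(0,7,7,15)
  step pc=2: sub  $r1, $r2, $r3  regs=(0,65528,7,15)
  step pc=6: beq  $r0, $r1, L10  cond=F  regs=(0,65528,7,15)
  step pc=7: addi  $r1, $r1, 15  regs=(0,7,7,15)
  step pc=8: xor  $r2, $r3, $r3  regs=(0,7,0,15)
  step pc=9: andi  $r1, $r3, 2  regs=(0,2,0,15)
  step pc=10: xor  $r1, $r0, $r2  regs=(0,0,0,15)

8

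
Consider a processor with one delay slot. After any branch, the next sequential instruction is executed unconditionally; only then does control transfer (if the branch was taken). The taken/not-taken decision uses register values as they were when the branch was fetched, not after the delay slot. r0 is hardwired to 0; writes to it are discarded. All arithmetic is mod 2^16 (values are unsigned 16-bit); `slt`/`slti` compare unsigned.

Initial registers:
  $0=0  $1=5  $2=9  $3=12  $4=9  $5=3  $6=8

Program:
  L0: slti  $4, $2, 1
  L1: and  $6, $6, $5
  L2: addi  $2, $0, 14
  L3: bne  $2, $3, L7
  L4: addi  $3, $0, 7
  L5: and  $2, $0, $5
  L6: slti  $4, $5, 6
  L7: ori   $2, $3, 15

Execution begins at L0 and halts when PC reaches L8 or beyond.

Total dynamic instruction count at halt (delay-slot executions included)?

6

  step pc=0: slti  $4, $2, 1  regs=(0,5,9,12,0,3,8)
  step pc=1: and  $6, $6, $5  regs=(0,5,9,12,0,3,0)
  step pc=2: addi  $2, $0, 14  regs=(0,5,14,12,0,3,0)
  step pc=3: bne  $2, $3, L7  cond=T  regs=(0,5,14,12,0,3,0)
  step pc=4: addi  $3, $0, 7  regs=(0,5,14,7,0,3,0)
  step pc=7: ori   $2, $3, 15  regs=(0,5,15,7,0,3,0)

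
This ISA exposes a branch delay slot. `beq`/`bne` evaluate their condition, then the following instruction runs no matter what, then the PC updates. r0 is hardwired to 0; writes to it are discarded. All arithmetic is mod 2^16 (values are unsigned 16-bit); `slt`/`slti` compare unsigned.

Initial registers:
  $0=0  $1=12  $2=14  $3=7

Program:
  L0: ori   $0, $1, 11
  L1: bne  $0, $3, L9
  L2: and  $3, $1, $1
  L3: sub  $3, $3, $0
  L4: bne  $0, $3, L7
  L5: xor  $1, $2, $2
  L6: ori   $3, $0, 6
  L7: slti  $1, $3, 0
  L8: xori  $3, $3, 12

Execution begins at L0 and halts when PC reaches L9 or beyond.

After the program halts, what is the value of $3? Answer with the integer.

  step pc=0: ori   $0, $1, 11  regs=(0,12,14,7)
  step pc=1: bne  $0, $3, L9  cond=T  regs=(0,12,14,7)
  step pc=2: and  $3, $1, $1  regs=(0,12,14,12)

12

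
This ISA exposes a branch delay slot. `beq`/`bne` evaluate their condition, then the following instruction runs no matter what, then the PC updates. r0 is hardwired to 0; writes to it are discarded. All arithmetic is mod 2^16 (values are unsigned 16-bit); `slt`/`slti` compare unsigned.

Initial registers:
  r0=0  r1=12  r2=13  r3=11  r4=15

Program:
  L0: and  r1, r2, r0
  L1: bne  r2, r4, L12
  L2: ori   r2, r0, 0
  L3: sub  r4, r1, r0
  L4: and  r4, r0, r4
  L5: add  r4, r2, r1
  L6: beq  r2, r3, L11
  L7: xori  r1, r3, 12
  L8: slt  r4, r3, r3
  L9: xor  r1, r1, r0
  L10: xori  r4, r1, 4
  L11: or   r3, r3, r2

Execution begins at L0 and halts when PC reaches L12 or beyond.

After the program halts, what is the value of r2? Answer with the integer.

#0 and  r1, r2, r0 ; 0/0/13/11/15
#1 bne  r2, r4, L12 ; 0/0/13/11/15 ; →target
#2 ori   r2, r0, 0 ; 0/0/0/11/15

0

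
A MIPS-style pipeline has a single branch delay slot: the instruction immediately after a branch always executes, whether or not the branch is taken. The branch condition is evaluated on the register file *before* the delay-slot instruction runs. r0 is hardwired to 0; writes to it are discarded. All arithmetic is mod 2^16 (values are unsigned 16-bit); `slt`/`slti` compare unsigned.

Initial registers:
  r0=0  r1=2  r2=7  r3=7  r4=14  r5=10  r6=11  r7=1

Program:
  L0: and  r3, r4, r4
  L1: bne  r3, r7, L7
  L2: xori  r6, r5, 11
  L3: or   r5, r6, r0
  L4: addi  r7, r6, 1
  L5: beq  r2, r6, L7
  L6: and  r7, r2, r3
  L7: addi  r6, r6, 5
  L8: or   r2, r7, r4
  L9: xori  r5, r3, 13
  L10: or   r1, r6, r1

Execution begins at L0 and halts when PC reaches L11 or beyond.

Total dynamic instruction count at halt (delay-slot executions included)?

[0] and  r3, r4, r4  →  {r0:0, r1:2, r2:7, r3:14, r4:14, r5:10, r6:11, r7:1}
[1] bne  r3, r7, L7  →  {r0:0, r1:2, r2:7, r3:14, r4:14, r5:10, r6:11, r7:1}  ⟨branch taken⟩
[2] xori  r6, r5, 11  →  {r0:0, r1:2, r2:7, r3:14, r4:14, r5:10, r6:1, r7:1}
[7] addi  r6, r6, 5  →  {r0:0, r1:2, r2:7, r3:14, r4:14, r5:10, r6:6, r7:1}
[8] or   r2, r7, r4  →  {r0:0, r1:2, r2:15, r3:14, r4:14, r5:10, r6:6, r7:1}
[9] xori  r5, r3, 13  →  {r0:0, r1:2, r2:15, r3:14, r4:14, r5:3, r6:6, r7:1}
[10] or   r1, r6, r1  →  {r0:0, r1:6, r2:15, r3:14, r4:14, r5:3, r6:6, r7:1}

7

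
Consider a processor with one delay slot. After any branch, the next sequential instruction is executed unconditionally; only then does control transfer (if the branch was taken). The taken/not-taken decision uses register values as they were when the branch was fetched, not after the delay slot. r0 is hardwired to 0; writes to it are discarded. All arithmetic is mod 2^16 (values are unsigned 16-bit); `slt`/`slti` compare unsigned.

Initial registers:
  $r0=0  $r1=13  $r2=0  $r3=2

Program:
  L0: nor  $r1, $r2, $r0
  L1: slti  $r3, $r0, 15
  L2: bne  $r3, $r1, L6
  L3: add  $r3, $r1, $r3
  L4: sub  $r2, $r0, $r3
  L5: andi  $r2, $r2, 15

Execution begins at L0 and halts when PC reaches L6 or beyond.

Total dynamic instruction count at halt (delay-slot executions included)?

[0] nor  $r1, $r2, $r0  →  {$r0:0, $r1:65535, $r2:0, $r3:2}
[1] slti  $r3, $r0, 15  →  {$r0:0, $r1:65535, $r2:0, $r3:1}
[2] bne  $r3, $r1, L6  →  {$r0:0, $r1:65535, $r2:0, $r3:1}  ⟨branch taken⟩
[3] add  $r3, $r1, $r3  →  {$r0:0, $r1:65535, $r2:0, $r3:0}

4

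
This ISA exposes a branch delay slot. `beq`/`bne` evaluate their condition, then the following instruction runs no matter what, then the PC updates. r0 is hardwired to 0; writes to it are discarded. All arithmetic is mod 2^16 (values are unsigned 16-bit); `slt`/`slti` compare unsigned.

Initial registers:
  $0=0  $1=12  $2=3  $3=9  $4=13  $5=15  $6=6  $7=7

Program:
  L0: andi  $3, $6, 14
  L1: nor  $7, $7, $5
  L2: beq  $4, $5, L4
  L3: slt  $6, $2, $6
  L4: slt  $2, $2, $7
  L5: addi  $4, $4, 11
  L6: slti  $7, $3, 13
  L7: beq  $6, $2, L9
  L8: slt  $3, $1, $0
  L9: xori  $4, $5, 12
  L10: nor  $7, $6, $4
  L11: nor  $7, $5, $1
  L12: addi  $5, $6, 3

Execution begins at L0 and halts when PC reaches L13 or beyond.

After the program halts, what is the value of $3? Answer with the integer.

  step pc=0: andi  $3, $6, 14  regs=(0,12,3,6,13,15,6,7)
  step pc=1: nor  $7, $7, $5  regs=(0,12,3,6,13,15,6,65520)
  step pc=2: beq  $4, $5, L4  cond=F  regs=(0,12,3,6,13,15,6,65520)
  step pc=3: slt  $6, $2, $6  regs=(0,12,3,6,13,15,1,65520)
  step pc=4: slt  $2, $2, $7  regs=(0,12,1,6,13,15,1,65520)
  step pc=5: addi  $4, $4, 11  regs=(0,12,1,6,24,15,1,65520)
  step pc=6: slti  $7, $3, 13  regs=(0,12,1,6,24,15,1,1)
  step pc=7: beq  $6, $2, L9  cond=T  regs=(0,12,1,6,24,15,1,1)
  step pc=8: slt  $3, $1, $0  regs=(0,12,1,0,24,15,1,1)
  step pc=9: xori  $4, $5, 12  regs=(0,12,1,0,3,15,1,1)
  step pc=10: nor  $7, $6, $4  regs=(0,12,1,0,3,15,1,65532)
  step pc=11: nor  $7, $5, $1  regs=(0,12,1,0,3,15,1,65520)
  step pc=12: addi  $5, $6, 3  regs=(0,12,1,0,3,4,1,65520)

0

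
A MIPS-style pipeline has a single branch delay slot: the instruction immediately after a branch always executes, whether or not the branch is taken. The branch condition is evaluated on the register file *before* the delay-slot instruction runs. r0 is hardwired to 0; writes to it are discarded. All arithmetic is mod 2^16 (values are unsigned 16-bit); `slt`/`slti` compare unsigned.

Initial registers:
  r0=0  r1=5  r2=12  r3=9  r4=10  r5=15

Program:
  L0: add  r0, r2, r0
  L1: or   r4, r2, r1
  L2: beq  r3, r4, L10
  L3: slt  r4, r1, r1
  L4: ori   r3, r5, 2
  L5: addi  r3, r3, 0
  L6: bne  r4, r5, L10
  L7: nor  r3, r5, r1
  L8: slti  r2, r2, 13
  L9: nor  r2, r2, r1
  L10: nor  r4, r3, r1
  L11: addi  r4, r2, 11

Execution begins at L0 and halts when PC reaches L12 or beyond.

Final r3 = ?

PC=0  add  r0, r2, r0        | r0=0 r1=5 r2=12 r3=9 r4=10 r5=15
PC=1  or   r4, r2, r1        | r0=0 r1=5 r2=12 r3=9 r4=13 r5=15
PC=2  beq  r3, r4, L10       | r0=0 r1=5 r2=12 r3=9 r4=13 r5=15  [not taken]
PC=3  slt  r4, r1, r1        | r0=0 r1=5 r2=12 r3=9 r4=0 r5=15
PC=4  ori   r3, r5, 2        | r0=0 r1=5 r2=12 r3=15 r4=0 r5=15
PC=5  addi  r3, r3, 0        | r0=0 r1=5 r2=12 r3=15 r4=0 r5=15
PC=6  bne  r4, r5, L10       | r0=0 r1=5 r2=12 r3=15 r4=0 r5=15  [TAKEN]
PC=7  nor  r3, r5, r1        | r0=0 r1=5 r2=12 r3=65520 r4=0 r5=15
PC=10 nor  r4, r3, r1        | r0=0 r1=5 r2=12 r3=65520 r4=10 r5=15
PC=11 addi  r4, r2, 11       | r0=0 r1=5 r2=12 r3=65520 r4=23 r5=15

65520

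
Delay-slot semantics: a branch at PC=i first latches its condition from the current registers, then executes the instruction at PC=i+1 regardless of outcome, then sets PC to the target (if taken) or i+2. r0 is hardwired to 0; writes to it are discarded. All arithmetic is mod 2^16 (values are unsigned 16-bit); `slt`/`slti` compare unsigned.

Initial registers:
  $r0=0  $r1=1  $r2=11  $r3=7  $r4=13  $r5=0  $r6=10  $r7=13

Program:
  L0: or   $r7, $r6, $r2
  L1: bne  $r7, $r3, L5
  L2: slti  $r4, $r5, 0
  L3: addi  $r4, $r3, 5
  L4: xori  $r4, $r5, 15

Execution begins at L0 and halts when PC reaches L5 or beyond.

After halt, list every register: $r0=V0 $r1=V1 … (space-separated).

$r0=0 $r1=1 $r2=11 $r3=7 $r4=0 $r5=0 $r6=10 $r7=11

#0 or   $r7, $r6, $r2 ; 0/1/11/7/13/0/10/11
#1 bne  $r7, $r3, L5 ; 0/1/11/7/13/0/10/11 ; →target
#2 slti  $r4, $r5, 0 ; 0/1/11/7/0/0/10/11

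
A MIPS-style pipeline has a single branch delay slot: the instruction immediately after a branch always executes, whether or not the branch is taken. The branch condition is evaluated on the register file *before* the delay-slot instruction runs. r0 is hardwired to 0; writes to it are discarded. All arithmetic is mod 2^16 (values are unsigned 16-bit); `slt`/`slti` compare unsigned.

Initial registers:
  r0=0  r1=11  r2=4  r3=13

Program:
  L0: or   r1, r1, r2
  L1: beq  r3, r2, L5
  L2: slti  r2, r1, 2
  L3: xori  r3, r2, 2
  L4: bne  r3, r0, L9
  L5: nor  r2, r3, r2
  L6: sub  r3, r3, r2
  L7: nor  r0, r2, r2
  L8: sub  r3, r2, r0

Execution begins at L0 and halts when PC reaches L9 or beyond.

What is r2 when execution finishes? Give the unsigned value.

65533

PC=0  or   r1, r1, r2        | r0=0 r1=15 r2=4 r3=13
PC=1  beq  r3, r2, L5        | r0=0 r1=15 r2=4 r3=13  [not taken]
PC=2  slti  r2, r1, 2        | r0=0 r1=15 r2=0 r3=13
PC=3  xori  r3, r2, 2        | r0=0 r1=15 r2=0 r3=2
PC=4  bne  r3, r0, L9        | r0=0 r1=15 r2=0 r3=2  [TAKEN]
PC=5  nor  r2, r3, r2        | r0=0 r1=15 r2=65533 r3=2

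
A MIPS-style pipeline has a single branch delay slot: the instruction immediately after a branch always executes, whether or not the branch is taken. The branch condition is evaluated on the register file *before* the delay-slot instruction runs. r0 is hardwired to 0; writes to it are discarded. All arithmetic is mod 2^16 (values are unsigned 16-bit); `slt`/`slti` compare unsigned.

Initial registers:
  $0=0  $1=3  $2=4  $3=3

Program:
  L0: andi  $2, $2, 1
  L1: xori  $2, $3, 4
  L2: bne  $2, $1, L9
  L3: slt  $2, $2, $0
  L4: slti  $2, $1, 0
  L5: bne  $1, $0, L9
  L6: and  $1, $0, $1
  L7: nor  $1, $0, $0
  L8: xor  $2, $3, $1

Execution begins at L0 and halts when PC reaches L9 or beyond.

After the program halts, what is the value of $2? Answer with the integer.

PC=0  andi  $2, $2, 1        | $0=0 $1=3 $2=0 $3=3
PC=1  xori  $2, $3, 4        | $0=0 $1=3 $2=7 $3=3
PC=2  bne  $2, $1, L9        | $0=0 $1=3 $2=7 $3=3  [TAKEN]
PC=3  slt  $2, $2, $0        | $0=0 $1=3 $2=0 $3=3

0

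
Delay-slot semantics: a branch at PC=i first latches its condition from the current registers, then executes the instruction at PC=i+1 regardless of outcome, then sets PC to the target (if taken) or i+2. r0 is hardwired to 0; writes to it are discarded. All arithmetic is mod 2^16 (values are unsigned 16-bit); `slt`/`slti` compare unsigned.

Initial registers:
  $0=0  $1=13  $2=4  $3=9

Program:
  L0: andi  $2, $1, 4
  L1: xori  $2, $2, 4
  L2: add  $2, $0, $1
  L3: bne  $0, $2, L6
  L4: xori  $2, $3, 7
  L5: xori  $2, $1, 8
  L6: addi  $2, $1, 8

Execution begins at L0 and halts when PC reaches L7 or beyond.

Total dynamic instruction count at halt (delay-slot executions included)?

6

[0] andi  $2, $1, 4  →  {$0:0, $1:13, $2:4, $3:9}
[1] xori  $2, $2, 4  →  {$0:0, $1:13, $2:0, $3:9}
[2] add  $2, $0, $1  →  {$0:0, $1:13, $2:13, $3:9}
[3] bne  $0, $2, L6  →  {$0:0, $1:13, $2:13, $3:9}  ⟨branch taken⟩
[4] xori  $2, $3, 7  →  {$0:0, $1:13, $2:14, $3:9}
[6] addi  $2, $1, 8  →  {$0:0, $1:13, $2:21, $3:9}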